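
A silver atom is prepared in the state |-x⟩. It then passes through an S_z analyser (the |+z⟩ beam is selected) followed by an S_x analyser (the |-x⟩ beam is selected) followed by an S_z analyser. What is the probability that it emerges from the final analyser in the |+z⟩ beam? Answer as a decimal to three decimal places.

First analyser (S_z): from |-x⟩, P(|+z⟩) = 1/2.
After stage 1 the state is |+z⟩; P(|-x⟩) = |⟨-x|+z⟩|² = 1/2.
After stage 2 the state is |-x⟩; P(|+z⟩) = |⟨+z|-x⟩|² = 1/2.
Joint probability = 1/2 × 1/2 × 1/2 = 0.125.

0.125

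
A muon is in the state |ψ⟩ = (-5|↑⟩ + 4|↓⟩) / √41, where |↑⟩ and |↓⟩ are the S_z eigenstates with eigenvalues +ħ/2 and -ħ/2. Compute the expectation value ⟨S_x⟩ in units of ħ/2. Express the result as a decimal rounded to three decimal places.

⟨σ_x⟩ = 2 Re(a* b)/(|a|²+|b|²) with a = -5, b = 4.
a* b = -20, so ⟨σ_x⟩ = -40/41.
⟨S_x⟩ = (ħ/2)·⟨σ_x⟩.

-0.976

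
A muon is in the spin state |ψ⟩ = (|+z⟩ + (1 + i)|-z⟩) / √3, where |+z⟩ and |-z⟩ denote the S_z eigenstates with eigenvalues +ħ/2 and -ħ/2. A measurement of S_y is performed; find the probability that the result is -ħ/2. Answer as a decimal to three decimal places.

|-y⟩ = (|+z⟩ - i|-z⟩)/√2, so ⟨-y|ψ⟩ = (i) / (√2·√3).
P = |i|² / 6 = 1/6.

0.167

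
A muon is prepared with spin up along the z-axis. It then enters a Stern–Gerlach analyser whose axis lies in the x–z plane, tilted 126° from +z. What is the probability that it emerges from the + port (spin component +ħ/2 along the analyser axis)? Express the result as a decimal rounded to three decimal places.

0.206

For spin-½, the probability of finding spin-up along an axis at angle θ to the initial spin direction is cos²(θ/2); spin-down is sin²(θ/2).
θ = 126°, so P = cos²(63°) ≈ 0.206.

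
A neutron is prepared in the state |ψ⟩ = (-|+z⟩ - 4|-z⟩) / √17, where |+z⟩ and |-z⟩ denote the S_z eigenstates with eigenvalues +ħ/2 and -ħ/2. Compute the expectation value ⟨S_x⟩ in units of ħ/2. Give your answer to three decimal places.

⟨σ_x⟩ = 2 Re(a* b)/(|a|²+|b|²) with a = -1, b = -4.
a* b = 4, so ⟨σ_x⟩ = 8/17.
⟨S_x⟩ = (ħ/2)·⟨σ_x⟩.

0.471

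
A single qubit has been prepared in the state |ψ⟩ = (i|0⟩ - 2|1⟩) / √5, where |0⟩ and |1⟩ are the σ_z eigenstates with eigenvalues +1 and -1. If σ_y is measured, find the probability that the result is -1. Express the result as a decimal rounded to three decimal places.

0.100

|-y⟩ = (|0⟩ - i|1⟩)/√2, so ⟨-y|ψ⟩ = (-i) / (√2·√5).
P = |-i|² / 10 = 1/10.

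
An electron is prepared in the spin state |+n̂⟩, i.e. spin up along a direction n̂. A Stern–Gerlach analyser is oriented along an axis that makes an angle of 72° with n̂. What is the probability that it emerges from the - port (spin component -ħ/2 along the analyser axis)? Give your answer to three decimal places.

0.345

For spin-½, the probability of finding spin-up along an axis at angle θ to the initial spin direction is cos²(θ/2); spin-down is sin²(θ/2).
θ = 72°, so P = sin²(36°) ≈ 0.345.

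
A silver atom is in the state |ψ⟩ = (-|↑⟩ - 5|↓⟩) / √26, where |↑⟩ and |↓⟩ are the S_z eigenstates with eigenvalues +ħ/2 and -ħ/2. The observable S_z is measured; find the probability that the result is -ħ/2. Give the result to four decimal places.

The -ħ/2 outcome corresponds to |↓⟩. Its amplitude in |ψ⟩ is -5/√26.
P = |-5|² / 26 = 25/26.

0.9615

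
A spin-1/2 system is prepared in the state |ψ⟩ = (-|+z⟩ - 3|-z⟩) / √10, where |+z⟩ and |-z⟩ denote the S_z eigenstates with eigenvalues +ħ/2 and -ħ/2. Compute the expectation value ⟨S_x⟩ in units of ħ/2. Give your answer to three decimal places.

⟨σ_x⟩ = 2 Re(a* b)/(|a|²+|b|²) with a = -1, b = -3.
a* b = 3, so ⟨σ_x⟩ = 6/10.
⟨S_x⟩ = (ħ/2)·⟨σ_x⟩.

0.600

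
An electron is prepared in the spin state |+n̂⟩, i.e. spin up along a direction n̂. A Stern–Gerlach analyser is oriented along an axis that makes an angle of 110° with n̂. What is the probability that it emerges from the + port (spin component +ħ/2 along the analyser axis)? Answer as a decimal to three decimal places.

For spin-½, the probability of finding spin-up along an axis at angle θ to the initial spin direction is cos²(θ/2); spin-down is sin²(θ/2).
θ = 110°, so P = cos²(55°) ≈ 0.329.

0.329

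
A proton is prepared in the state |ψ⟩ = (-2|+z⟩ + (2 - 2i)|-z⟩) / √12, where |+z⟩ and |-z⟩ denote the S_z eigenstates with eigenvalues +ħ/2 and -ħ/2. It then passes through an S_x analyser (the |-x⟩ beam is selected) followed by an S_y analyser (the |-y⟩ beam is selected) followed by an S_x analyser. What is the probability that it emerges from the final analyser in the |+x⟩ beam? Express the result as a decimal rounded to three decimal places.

0.208

First analyser (S_x): P(|-x⟩) = |⟨-x|ψ⟩|² = 20/24.
After stage 1 the state is |-x⟩; P(|-y⟩) = |⟨-y|-x⟩|² = 1/2.
After stage 2 the state is |-y⟩; P(|+x⟩) = |⟨+x|-y⟩|² = 1/2.
Joint probability = 20/24 × 1/2 × 1/2 = 0.208.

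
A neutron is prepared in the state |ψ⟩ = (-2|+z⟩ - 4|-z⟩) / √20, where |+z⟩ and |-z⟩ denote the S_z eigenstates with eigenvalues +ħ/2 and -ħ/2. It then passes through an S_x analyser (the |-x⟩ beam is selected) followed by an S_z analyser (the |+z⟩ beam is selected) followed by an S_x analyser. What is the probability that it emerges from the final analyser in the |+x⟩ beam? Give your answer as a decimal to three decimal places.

0.025

First analyser (S_x): P(|-x⟩) = |⟨-x|ψ⟩|² = 4/40.
After stage 1 the state is |-x⟩; P(|+z⟩) = |⟨+z|-x⟩|² = 1/2.
After stage 2 the state is |+z⟩; P(|+x⟩) = |⟨+x|+z⟩|² = 1/2.
Joint probability = 4/40 × 1/2 × 1/2 = 0.025.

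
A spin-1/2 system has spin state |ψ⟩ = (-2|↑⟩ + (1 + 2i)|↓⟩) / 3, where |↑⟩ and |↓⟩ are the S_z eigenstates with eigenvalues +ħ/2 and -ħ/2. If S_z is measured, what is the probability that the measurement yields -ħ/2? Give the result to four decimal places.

The -ħ/2 outcome corresponds to |↓⟩. Its amplitude in |ψ⟩ is (1 + 2i)/3.
P = |1 + 2i|² / 9 = 5/9.

0.5556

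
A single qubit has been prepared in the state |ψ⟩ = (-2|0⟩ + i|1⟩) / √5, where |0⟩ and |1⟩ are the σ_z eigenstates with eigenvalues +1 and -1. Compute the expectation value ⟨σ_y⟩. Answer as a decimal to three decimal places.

-0.800

⟨σ_y⟩ = 2 Im(a* b)/(|a|²+|b|²) with a = -2, b = i.
a* b = -2i, so ⟨σ_y⟩ = -4/5.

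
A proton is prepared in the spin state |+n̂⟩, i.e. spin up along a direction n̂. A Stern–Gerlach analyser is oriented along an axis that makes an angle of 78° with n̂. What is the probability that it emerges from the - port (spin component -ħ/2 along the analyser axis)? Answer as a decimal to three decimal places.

0.396

For spin-½, the probability of finding spin-up along an axis at angle θ to the initial spin direction is cos²(θ/2); spin-down is sin²(θ/2).
θ = 78°, so P = sin²(39°) ≈ 0.396.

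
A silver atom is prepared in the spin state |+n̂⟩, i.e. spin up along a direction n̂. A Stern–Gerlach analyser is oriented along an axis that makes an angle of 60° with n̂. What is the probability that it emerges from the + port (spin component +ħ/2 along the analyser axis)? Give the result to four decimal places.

For spin-½, the probability of finding spin-up along an axis at angle θ to the initial spin direction is cos²(θ/2); spin-down is sin²(θ/2).
θ = 60°, so P = cos²(30°) ≈ 0.7500.

0.7500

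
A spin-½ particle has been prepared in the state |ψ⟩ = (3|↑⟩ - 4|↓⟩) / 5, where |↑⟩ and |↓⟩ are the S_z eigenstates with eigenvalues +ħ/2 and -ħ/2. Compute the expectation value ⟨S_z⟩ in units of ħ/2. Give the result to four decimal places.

-0.2800

⟨σ_z⟩ = |a|² - |b|² divided by |a|²+|b|², with a, b the |↑⟩, |↓⟩ amplitudes.
= (9 - 16)/25 = -7/25.
⟨S_z⟩ = (ħ/2)·⟨σ_z⟩.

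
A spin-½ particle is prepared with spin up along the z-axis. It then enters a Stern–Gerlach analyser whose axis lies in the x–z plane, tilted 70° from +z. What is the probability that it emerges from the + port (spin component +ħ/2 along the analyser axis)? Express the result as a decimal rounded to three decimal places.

For spin-½, the probability of finding spin-up along an axis at angle θ to the initial spin direction is cos²(θ/2); spin-down is sin²(θ/2).
θ = 70°, so P = cos²(35°) ≈ 0.671.

0.671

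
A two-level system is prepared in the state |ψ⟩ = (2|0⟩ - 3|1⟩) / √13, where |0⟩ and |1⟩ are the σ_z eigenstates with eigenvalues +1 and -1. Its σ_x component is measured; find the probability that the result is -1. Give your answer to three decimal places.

|-x⟩ = (|0⟩ - |1⟩)/√2, so ⟨-x|ψ⟩ = (5) / (√2·√13).
P = |5|² / 26 = 25/26.

0.962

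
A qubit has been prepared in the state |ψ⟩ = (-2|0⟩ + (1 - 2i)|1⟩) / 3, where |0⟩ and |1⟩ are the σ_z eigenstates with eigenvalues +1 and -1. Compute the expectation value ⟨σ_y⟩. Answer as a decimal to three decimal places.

⟨σ_y⟩ = 2 Im(a* b)/(|a|²+|b|²) with a = -2, b = (1 - 2i).
a* b = (-2 + 4i), so ⟨σ_y⟩ = 8/9.

0.889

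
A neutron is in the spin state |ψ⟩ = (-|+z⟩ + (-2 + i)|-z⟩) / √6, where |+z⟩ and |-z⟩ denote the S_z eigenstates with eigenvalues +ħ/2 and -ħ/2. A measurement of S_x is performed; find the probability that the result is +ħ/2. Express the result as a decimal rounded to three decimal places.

0.833

|+x⟩ = (|+z⟩ + |-z⟩)/√2, so ⟨+x|ψ⟩ = (-3 + i) / (√2·√6).
P = |-3 + i|² / 12 = 10/12.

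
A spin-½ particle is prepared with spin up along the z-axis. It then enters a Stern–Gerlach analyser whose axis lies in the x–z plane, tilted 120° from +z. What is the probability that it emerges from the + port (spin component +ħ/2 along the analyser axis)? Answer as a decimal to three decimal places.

0.250

For spin-½, the probability of finding spin-up along an axis at angle θ to the initial spin direction is cos²(θ/2); spin-down is sin²(θ/2).
θ = 120°, so P = cos²(60°) ≈ 0.250.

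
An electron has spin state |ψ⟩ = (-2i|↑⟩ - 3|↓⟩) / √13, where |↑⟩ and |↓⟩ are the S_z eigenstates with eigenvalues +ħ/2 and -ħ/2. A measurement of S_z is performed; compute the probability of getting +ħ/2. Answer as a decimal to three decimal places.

The +ħ/2 outcome corresponds to |↑⟩. Its amplitude in |ψ⟩ is -2i/√13.
P = |-2i|² / 13 = 4/13.

0.308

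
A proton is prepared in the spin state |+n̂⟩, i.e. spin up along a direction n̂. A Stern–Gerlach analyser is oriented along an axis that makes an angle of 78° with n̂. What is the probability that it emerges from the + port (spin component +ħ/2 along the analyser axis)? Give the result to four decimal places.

For spin-½, the probability of finding spin-up along an axis at angle θ to the initial spin direction is cos²(θ/2); spin-down is sin²(θ/2).
θ = 78°, so P = cos²(39°) ≈ 0.6040.

0.6040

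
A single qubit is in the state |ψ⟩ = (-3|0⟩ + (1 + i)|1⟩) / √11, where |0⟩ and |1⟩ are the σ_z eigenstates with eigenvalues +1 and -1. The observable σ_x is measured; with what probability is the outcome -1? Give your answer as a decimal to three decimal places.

0.773

|-x⟩ = (|0⟩ - |1⟩)/√2, so ⟨-x|ψ⟩ = (-4 - i) / (√2·√11).
P = |-4 - i|² / 22 = 17/22.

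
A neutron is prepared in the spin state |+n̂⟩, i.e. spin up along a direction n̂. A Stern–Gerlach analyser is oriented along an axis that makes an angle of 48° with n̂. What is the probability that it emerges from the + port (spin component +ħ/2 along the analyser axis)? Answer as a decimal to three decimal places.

For spin-½, the probability of finding spin-up along an axis at angle θ to the initial spin direction is cos²(θ/2); spin-down is sin²(θ/2).
θ = 48°, so P = cos²(24°) ≈ 0.835.

0.835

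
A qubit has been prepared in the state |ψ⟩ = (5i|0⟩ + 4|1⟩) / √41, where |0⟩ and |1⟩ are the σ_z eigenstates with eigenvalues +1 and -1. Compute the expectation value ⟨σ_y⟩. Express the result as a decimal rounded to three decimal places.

-0.976

⟨σ_y⟩ = 2 Im(a* b)/(|a|²+|b|²) with a = 5i, b = 4.
a* b = -20i, so ⟨σ_y⟩ = -40/41.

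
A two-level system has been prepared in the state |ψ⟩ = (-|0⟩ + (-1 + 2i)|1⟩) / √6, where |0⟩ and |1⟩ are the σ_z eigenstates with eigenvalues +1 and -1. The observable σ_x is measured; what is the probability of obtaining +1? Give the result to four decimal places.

0.6667

|+x⟩ = (|0⟩ + |1⟩)/√2, so ⟨+x|ψ⟩ = (-2 + 2i) / (√2·√6).
P = |-2 + 2i|² / 12 = 8/12.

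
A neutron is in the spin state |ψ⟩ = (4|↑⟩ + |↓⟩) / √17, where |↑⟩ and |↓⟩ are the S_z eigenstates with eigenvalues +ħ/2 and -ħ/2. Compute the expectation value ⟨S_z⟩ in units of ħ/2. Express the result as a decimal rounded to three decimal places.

⟨σ_z⟩ = |a|² - |b|² divided by |a|²+|b|², with a, b the |↑⟩, |↓⟩ amplitudes.
= (16 - 1)/17 = 15/17.
⟨S_z⟩ = (ħ/2)·⟨σ_z⟩.

0.882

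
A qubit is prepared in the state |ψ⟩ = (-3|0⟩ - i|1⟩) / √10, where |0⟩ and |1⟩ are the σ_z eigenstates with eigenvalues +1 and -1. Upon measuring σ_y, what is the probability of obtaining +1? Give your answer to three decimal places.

|+y⟩ = (|0⟩ + i|1⟩)/√2, so ⟨+y|ψ⟩ = (-4) / (√2·√10).
P = |-4|² / 20 = 16/20.

0.800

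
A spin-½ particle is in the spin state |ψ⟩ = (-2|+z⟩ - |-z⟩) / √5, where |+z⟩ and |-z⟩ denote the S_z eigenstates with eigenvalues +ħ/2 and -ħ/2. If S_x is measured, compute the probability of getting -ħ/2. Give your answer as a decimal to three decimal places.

0.100

|-x⟩ = (|+z⟩ - |-z⟩)/√2, so ⟨-x|ψ⟩ = (-1) / (√2·√5).
P = |-1|² / 10 = 1/10.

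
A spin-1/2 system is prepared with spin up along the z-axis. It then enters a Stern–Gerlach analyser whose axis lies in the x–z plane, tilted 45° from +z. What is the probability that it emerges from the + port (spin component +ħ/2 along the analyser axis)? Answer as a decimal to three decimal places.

0.854

For spin-½, the probability of finding spin-up along an axis at angle θ to the initial spin direction is cos²(θ/2); spin-down is sin²(θ/2).
θ = 45°, so P = cos²(22.5°) ≈ 0.854.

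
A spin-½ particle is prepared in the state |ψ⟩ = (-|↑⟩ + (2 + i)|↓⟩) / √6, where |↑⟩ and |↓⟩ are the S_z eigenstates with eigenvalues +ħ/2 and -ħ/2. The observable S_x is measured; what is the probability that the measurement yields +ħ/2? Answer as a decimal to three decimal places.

|+x⟩ = (|↑⟩ + |↓⟩)/√2, so ⟨+x|ψ⟩ = (1 + i) / (√2·√6).
P = |1 + i|² / 12 = 2/12.

0.167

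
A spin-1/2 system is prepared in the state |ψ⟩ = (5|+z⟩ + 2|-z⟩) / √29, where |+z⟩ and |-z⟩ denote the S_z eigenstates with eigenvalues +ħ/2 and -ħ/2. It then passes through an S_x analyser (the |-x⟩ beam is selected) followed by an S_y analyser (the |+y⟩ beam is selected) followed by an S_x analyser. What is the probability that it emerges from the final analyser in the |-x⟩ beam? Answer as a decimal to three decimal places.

First analyser (S_x): P(|-x⟩) = |⟨-x|ψ⟩|² = 9/58.
After stage 1 the state is |-x⟩; P(|+y⟩) = |⟨+y|-x⟩|² = 1/2.
After stage 2 the state is |+y⟩; P(|-x⟩) = |⟨-x|+y⟩|² = 1/2.
Joint probability = 9/58 × 1/2 × 1/2 = 0.039.

0.039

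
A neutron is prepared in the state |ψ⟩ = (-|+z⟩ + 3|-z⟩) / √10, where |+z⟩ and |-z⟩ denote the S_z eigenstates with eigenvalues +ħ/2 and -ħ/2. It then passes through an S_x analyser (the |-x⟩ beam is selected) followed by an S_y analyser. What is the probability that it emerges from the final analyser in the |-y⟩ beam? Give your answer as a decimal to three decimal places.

First analyser (S_x): P(|-x⟩) = |⟨-x|ψ⟩|² = 16/20.
After stage 1 the state is |-x⟩; P(|-y⟩) = |⟨-y|-x⟩|² = 1/2.
Joint probability = 16/20 × 1/2 = 0.400.

0.400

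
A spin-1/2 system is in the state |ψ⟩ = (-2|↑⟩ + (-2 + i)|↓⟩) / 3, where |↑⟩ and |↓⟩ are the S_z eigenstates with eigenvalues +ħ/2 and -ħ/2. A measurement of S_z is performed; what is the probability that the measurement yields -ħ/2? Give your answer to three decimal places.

0.556

The -ħ/2 outcome corresponds to |↓⟩. Its amplitude in |ψ⟩ is (-2 + i)/3.
P = |-2 + i|² / 9 = 5/9.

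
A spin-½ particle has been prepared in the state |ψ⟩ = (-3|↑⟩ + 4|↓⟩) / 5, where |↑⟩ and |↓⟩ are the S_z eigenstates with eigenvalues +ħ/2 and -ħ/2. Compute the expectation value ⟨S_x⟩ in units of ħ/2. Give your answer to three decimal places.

⟨σ_x⟩ = 2 Re(a* b)/(|a|²+|b|²) with a = -3, b = 4.
a* b = -12, so ⟨σ_x⟩ = -24/25.
⟨S_x⟩ = (ħ/2)·⟨σ_x⟩.

-0.960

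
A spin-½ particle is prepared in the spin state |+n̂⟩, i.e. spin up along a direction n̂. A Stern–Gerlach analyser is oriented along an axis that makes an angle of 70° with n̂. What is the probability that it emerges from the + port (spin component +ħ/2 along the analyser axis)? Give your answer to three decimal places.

0.671

For spin-½, the probability of finding spin-up along an axis at angle θ to the initial spin direction is cos²(θ/2); spin-down is sin²(θ/2).
θ = 70°, so P = cos²(35°) ≈ 0.671.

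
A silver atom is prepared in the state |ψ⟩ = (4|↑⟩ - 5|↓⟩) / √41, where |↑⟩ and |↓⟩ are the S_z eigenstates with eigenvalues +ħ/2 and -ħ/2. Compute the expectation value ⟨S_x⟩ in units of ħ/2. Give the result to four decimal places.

⟨σ_x⟩ = 2 Re(a* b)/(|a|²+|b|²) with a = 4, b = -5.
a* b = -20, so ⟨σ_x⟩ = -40/41.
⟨S_x⟩ = (ħ/2)·⟨σ_x⟩.

-0.9756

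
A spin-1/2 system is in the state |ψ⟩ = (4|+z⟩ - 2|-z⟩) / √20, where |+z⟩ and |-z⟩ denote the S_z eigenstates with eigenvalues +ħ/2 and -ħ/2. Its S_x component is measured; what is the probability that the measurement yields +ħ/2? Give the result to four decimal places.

0.1000

|+x⟩ = (|+z⟩ + |-z⟩)/√2, so ⟨+x|ψ⟩ = (2) / (√2·√20).
P = |2|² / 40 = 4/40.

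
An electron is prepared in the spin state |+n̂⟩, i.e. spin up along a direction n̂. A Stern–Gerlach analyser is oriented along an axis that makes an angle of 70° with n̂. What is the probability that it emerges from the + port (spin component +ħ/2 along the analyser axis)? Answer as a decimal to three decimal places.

For spin-½, the probability of finding spin-up along an axis at angle θ to the initial spin direction is cos²(θ/2); spin-down is sin²(θ/2).
θ = 70°, so P = cos²(35°) ≈ 0.671.

0.671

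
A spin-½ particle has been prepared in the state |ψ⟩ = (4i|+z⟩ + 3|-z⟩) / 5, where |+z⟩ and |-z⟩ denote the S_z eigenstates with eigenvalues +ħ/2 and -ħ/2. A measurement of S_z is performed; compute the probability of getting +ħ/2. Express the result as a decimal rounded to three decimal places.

The +ħ/2 outcome corresponds to |+z⟩. Its amplitude in |ψ⟩ is 4i/5.
P = |4i|² / 25 = 16/25.

0.640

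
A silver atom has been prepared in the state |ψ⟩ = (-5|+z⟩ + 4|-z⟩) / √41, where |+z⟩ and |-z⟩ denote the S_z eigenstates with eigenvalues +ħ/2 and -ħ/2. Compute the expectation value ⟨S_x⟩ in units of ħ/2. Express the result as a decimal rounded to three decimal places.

⟨σ_x⟩ = 2 Re(a* b)/(|a|²+|b|²) with a = -5, b = 4.
a* b = -20, so ⟨σ_x⟩ = -40/41.
⟨S_x⟩ = (ħ/2)·⟨σ_x⟩.

-0.976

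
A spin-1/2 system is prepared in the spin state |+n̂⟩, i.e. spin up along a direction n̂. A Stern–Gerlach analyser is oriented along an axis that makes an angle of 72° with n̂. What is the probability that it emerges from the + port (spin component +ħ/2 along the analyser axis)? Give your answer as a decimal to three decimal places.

0.655

For spin-½, the probability of finding spin-up along an axis at angle θ to the initial spin direction is cos²(θ/2); spin-down is sin²(θ/2).
θ = 72°, so P = cos²(36°) ≈ 0.655.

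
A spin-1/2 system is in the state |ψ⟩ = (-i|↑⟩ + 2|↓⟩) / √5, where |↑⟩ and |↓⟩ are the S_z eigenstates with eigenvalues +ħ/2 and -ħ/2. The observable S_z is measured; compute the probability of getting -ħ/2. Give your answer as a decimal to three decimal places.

The -ħ/2 outcome corresponds to |↓⟩. Its amplitude in |ψ⟩ is 2/√5.
P = |2|² / 5 = 4/5.

0.800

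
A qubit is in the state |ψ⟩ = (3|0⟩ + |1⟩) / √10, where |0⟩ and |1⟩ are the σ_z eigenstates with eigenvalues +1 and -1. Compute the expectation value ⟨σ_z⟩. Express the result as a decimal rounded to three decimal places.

0.800

⟨σ_z⟩ = |a|² - |b|² divided by |a|²+|b|², with a, b the |0⟩, |1⟩ amplitudes.
= (9 - 1)/10 = 8/10.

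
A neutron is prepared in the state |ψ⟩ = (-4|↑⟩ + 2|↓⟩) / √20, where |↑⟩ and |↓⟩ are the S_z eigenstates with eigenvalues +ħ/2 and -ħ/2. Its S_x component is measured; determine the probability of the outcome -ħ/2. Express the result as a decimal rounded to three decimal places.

0.900

|-x⟩ = (|↑⟩ - |↓⟩)/√2, so ⟨-x|ψ⟩ = (-6) / (√2·√20).
P = |-6|² / 40 = 36/40.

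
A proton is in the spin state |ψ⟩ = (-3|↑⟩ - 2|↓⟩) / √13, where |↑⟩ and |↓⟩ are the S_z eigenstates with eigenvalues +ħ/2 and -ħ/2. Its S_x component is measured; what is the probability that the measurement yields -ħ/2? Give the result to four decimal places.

|-x⟩ = (|↑⟩ - |↓⟩)/√2, so ⟨-x|ψ⟩ = (-1) / (√2·√13).
P = |-1|² / 26 = 1/26.

0.0385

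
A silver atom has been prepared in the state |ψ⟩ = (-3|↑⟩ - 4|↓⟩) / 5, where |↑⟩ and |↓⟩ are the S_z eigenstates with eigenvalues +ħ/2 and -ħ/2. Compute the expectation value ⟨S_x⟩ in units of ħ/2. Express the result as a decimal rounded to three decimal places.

0.960

⟨σ_x⟩ = 2 Re(a* b)/(|a|²+|b|²) with a = -3, b = -4.
a* b = 12, so ⟨σ_x⟩ = 24/25.
⟨S_x⟩ = (ħ/2)·⟨σ_x⟩.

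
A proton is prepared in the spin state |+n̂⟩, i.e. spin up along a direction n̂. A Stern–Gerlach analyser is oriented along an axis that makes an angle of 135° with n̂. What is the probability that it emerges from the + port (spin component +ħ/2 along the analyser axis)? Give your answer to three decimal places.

For spin-½, the probability of finding spin-up along an axis at angle θ to the initial spin direction is cos²(θ/2); spin-down is sin²(θ/2).
θ = 135°, so P = cos²(67.5°) ≈ 0.146.

0.146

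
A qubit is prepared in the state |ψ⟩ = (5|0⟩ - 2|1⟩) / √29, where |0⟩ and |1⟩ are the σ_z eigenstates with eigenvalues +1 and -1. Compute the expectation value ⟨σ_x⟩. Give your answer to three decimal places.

⟨σ_x⟩ = 2 Re(a* b)/(|a|²+|b|²) with a = 5, b = -2.
a* b = -10, so ⟨σ_x⟩ = -20/29.

-0.690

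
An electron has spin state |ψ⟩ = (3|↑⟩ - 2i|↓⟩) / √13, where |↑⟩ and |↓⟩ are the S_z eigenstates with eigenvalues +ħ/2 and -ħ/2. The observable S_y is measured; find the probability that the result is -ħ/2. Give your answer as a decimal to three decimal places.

0.962

|-y⟩ = (|↑⟩ - i|↓⟩)/√2, so ⟨-y|ψ⟩ = (5) / (√2·√13).
P = |5|² / 26 = 25/26.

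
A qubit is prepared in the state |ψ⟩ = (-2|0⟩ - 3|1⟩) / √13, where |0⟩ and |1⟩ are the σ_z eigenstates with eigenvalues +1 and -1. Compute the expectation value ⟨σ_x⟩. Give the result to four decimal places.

⟨σ_x⟩ = 2 Re(a* b)/(|a|²+|b|²) with a = -2, b = -3.
a* b = 6, so ⟨σ_x⟩ = 12/13.

0.9231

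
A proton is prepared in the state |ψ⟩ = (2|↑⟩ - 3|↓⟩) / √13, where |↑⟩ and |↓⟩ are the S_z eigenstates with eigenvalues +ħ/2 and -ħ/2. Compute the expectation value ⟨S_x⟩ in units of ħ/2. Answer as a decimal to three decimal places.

⟨σ_x⟩ = 2 Re(a* b)/(|a|²+|b|²) with a = 2, b = -3.
a* b = -6, so ⟨σ_x⟩ = -12/13.
⟨S_x⟩ = (ħ/2)·⟨σ_x⟩.

-0.923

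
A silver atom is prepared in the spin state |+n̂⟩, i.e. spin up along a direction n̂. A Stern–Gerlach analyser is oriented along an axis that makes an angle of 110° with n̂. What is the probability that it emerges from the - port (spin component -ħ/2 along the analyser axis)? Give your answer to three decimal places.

0.671

For spin-½, the probability of finding spin-up along an axis at angle θ to the initial spin direction is cos²(θ/2); spin-down is sin²(θ/2).
θ = 110°, so P = sin²(55°) ≈ 0.671.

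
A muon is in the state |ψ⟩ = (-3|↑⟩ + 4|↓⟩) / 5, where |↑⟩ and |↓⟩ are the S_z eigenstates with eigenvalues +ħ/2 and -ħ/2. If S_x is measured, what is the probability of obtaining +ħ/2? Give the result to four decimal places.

|+x⟩ = (|↑⟩ + |↓⟩)/√2, so ⟨+x|ψ⟩ = (1) / (√2·5).
P = |1|² / 50 = 1/50.

0.0200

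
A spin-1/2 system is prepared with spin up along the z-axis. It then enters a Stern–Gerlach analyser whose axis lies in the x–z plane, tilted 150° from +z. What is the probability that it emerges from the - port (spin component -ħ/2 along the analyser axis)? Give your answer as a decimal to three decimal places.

0.933

For spin-½, the probability of finding spin-up along an axis at angle θ to the initial spin direction is cos²(θ/2); spin-down is sin²(θ/2).
θ = 150°, so P = sin²(75°) ≈ 0.933.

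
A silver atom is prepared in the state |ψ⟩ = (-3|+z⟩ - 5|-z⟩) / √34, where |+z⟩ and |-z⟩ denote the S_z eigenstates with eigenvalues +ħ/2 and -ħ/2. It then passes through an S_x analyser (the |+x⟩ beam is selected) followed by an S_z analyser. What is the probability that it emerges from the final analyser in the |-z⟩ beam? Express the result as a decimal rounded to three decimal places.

0.471

First analyser (S_x): P(|+x⟩) = |⟨+x|ψ⟩|² = 64/68.
After stage 1 the state is |+x⟩; P(|-z⟩) = |⟨-z|+x⟩|² = 1/2.
Joint probability = 64/68 × 1/2 = 0.471.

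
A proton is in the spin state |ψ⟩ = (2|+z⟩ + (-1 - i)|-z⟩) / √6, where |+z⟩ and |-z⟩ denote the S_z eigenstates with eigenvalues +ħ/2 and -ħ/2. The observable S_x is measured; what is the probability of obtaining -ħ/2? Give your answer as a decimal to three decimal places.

0.833

|-x⟩ = (|+z⟩ - |-z⟩)/√2, so ⟨-x|ψ⟩ = (3 + i) / (√2·√6).
P = |3 + i|² / 12 = 10/12.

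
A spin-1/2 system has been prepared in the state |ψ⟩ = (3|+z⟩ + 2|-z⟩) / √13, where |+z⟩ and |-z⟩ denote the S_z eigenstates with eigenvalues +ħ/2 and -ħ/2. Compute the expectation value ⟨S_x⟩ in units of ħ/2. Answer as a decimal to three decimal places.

⟨σ_x⟩ = 2 Re(a* b)/(|a|²+|b|²) with a = 3, b = 2.
a* b = 6, so ⟨σ_x⟩ = 12/13.
⟨S_x⟩ = (ħ/2)·⟨σ_x⟩.

0.923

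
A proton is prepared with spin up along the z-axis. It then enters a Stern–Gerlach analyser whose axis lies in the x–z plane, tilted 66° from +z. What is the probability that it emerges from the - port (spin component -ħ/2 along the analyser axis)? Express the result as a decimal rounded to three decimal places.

0.297

For spin-½, the probability of finding spin-up along an axis at angle θ to the initial spin direction is cos²(θ/2); spin-down is sin²(θ/2).
θ = 66°, so P = sin²(33°) ≈ 0.297.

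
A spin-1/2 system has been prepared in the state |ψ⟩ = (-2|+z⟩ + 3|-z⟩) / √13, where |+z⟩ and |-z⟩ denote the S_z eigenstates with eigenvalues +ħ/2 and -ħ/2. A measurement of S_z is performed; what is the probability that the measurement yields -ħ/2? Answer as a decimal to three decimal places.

The -ħ/2 outcome corresponds to |-z⟩. Its amplitude in |ψ⟩ is 3/√13.
P = |3|² / 13 = 9/13.

0.692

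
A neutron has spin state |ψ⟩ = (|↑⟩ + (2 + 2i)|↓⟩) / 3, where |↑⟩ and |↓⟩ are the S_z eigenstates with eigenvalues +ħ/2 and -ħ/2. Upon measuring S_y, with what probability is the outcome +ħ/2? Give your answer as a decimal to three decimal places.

0.722

|+y⟩ = (|↑⟩ + i|↓⟩)/√2, so ⟨+y|ψ⟩ = (3 - 2i) / (√2·3).
P = |3 - 2i|² / 18 = 13/18.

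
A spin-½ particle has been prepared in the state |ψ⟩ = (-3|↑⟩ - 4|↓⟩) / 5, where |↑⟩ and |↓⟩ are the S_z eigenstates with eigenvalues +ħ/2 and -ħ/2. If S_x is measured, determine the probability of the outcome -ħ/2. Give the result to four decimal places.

|-x⟩ = (|↑⟩ - |↓⟩)/√2, so ⟨-x|ψ⟩ = (1) / (√2·5).
P = |1|² / 50 = 1/50.

0.0200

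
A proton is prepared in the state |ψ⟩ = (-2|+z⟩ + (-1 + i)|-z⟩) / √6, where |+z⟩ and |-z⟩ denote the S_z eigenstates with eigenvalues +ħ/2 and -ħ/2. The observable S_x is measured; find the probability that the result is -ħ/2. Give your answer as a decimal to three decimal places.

0.167

|-x⟩ = (|+z⟩ - |-z⟩)/√2, so ⟨-x|ψ⟩ = (-1 - i) / (√2·√6).
P = |-1 - i|² / 12 = 2/12.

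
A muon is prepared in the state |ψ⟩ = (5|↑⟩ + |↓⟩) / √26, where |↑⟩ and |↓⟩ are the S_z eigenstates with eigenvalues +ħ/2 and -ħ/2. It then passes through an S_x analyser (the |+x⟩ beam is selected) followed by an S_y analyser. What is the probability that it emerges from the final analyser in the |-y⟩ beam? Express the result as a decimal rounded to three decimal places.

0.346

First analyser (S_x): P(|+x⟩) = |⟨+x|ψ⟩|² = 36/52.
After stage 1 the state is |+x⟩; P(|-y⟩) = |⟨-y|+x⟩|² = 1/2.
Joint probability = 36/52 × 1/2 = 0.346.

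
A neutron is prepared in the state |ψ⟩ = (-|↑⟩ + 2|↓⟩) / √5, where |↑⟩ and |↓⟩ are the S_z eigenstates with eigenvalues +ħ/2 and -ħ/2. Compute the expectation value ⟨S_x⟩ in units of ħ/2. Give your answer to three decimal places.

-0.800

⟨σ_x⟩ = 2 Re(a* b)/(|a|²+|b|²) with a = -1, b = 2.
a* b = -2, so ⟨σ_x⟩ = -4/5.
⟨S_x⟩ = (ħ/2)·⟨σ_x⟩.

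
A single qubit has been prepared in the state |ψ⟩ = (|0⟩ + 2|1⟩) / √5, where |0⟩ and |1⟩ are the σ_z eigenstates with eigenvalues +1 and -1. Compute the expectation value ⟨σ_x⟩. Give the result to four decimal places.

0.8000

⟨σ_x⟩ = 2 Re(a* b)/(|a|²+|b|²) with a = 1, b = 2.
a* b = 2, so ⟨σ_x⟩ = 4/5.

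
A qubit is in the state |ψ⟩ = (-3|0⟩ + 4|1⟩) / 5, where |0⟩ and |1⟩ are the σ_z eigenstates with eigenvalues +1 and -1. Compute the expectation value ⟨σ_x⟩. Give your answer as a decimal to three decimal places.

⟨σ_x⟩ = 2 Re(a* b)/(|a|²+|b|²) with a = -3, b = 4.
a* b = -12, so ⟨σ_x⟩ = -24/25.

-0.960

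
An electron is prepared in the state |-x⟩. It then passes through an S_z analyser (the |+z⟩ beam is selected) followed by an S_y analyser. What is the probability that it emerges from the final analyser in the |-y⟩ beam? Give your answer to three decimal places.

First analyser (S_z): from |-x⟩, P(|+z⟩) = 1/2.
After stage 1 the state is |+z⟩; P(|-y⟩) = |⟨-y|+z⟩|² = 1/2.
Joint probability = 1/2 × 1/2 = 0.250.

0.250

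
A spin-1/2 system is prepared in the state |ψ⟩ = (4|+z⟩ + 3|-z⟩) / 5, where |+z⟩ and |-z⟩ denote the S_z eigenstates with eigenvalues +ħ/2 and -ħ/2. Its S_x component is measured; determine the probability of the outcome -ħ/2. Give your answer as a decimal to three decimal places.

0.020

|-x⟩ = (|+z⟩ - |-z⟩)/√2, so ⟨-x|ψ⟩ = (1) / (√2·5).
P = |1|² / 50 = 1/50.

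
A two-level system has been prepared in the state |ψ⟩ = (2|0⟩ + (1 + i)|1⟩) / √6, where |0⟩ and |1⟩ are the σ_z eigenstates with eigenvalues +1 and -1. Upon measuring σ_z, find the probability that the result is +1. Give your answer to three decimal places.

The +1 outcome corresponds to |0⟩. Its amplitude in |ψ⟩ is 2/√6.
P = |2|² / 6 = 4/6.

0.667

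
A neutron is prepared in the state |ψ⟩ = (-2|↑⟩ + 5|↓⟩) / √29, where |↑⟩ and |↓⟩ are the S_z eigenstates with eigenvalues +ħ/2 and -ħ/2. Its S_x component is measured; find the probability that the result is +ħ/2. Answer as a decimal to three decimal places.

|+x⟩ = (|↑⟩ + |↓⟩)/√2, so ⟨+x|ψ⟩ = (3) / (√2·√29).
P = |3|² / 58 = 9/58.

0.155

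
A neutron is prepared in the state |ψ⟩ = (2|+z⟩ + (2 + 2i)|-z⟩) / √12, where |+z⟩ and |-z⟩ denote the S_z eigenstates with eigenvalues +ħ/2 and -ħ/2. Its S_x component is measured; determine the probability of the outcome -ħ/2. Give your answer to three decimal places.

0.167

|-x⟩ = (|+z⟩ - |-z⟩)/√2, so ⟨-x|ψ⟩ = (-2i) / (√2·√12).
P = |-2i|² / 24 = 4/24.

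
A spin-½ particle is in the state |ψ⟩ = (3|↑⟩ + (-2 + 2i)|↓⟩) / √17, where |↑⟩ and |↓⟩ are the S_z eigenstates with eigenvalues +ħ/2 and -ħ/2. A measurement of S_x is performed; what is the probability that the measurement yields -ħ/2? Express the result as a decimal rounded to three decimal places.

0.853

|-x⟩ = (|↑⟩ - |↓⟩)/√2, so ⟨-x|ψ⟩ = (5 - 2i) / (√2·√17).
P = |5 - 2i|² / 34 = 29/34.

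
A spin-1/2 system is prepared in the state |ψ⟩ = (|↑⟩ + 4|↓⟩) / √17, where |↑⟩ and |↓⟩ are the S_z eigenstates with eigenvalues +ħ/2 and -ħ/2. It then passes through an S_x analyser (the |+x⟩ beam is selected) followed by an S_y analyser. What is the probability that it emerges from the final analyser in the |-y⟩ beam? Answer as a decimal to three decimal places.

First analyser (S_x): P(|+x⟩) = |⟨+x|ψ⟩|² = 25/34.
After stage 1 the state is |+x⟩; P(|-y⟩) = |⟨-y|+x⟩|² = 1/2.
Joint probability = 25/34 × 1/2 = 0.368.

0.368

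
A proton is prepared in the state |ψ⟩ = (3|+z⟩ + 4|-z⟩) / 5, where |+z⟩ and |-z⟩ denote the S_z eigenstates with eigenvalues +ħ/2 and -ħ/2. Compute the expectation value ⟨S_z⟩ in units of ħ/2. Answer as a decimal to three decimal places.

⟨σ_z⟩ = |a|² - |b|² divided by |a|²+|b|², with a, b the |+z⟩, |-z⟩ amplitudes.
= (9 - 16)/25 = -7/25.
⟨S_z⟩ = (ħ/2)·⟨σ_z⟩.

-0.280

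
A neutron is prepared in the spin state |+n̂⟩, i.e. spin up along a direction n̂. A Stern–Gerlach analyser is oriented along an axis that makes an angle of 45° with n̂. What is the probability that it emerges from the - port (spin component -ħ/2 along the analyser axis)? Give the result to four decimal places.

0.1464

For spin-½, the probability of finding spin-up along an axis at angle θ to the initial spin direction is cos²(θ/2); spin-down is sin²(θ/2).
θ = 45°, so P = sin²(22.5°) ≈ 0.1464.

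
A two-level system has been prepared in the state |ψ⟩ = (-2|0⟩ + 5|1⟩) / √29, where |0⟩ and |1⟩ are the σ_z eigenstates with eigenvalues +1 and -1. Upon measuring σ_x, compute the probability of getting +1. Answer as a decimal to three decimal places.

0.155

|+x⟩ = (|0⟩ + |1⟩)/√2, so ⟨+x|ψ⟩ = (3) / (√2·√29).
P = |3|² / 58 = 9/58.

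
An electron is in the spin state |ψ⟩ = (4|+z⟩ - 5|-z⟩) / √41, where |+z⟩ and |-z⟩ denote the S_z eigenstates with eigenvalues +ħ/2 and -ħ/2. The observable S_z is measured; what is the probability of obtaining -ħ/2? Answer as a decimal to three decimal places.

The -ħ/2 outcome corresponds to |-z⟩. Its amplitude in |ψ⟩ is -5/√41.
P = |-5|² / 41 = 25/41.

0.610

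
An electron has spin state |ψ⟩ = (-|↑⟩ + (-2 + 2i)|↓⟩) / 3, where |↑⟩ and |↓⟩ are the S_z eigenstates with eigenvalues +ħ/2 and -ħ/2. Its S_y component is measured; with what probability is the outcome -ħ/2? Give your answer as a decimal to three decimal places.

0.722

|-y⟩ = (|↑⟩ - i|↓⟩)/√2, so ⟨-y|ψ⟩ = (-3 - 2i) / (√2·3).
P = |-3 - 2i|² / 18 = 13/18.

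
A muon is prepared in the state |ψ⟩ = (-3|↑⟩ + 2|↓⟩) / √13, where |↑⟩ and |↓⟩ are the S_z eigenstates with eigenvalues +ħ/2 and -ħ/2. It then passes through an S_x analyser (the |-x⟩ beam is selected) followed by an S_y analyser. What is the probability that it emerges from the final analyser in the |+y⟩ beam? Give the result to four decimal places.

0.4808

First analyser (S_x): P(|-x⟩) = |⟨-x|ψ⟩|² = 25/26.
After stage 1 the state is |-x⟩; P(|+y⟩) = |⟨+y|-x⟩|² = 1/2.
Joint probability = 25/26 × 1/2 = 0.4808.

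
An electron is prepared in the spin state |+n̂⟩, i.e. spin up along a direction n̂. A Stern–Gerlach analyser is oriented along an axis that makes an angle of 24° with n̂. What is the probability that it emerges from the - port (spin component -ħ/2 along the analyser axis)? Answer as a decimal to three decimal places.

0.043

For spin-½, the probability of finding spin-up along an axis at angle θ to the initial spin direction is cos²(θ/2); spin-down is sin²(θ/2).
θ = 24°, so P = sin²(12°) ≈ 0.043.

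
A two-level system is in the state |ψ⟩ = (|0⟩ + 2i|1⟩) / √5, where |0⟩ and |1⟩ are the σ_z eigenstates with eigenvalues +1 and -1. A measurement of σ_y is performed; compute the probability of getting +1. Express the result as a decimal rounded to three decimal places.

0.900

|+y⟩ = (|0⟩ + i|1⟩)/√2, so ⟨+y|ψ⟩ = (3) / (√2·√5).
P = |3|² / 10 = 9/10.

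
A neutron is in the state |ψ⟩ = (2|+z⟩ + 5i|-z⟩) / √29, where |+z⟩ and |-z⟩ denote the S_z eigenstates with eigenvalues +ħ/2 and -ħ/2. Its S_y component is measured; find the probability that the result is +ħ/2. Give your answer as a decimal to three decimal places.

0.845

|+y⟩ = (|+z⟩ + i|-z⟩)/√2, so ⟨+y|ψ⟩ = (7) / (√2·√29).
P = |7|² / 58 = 49/58.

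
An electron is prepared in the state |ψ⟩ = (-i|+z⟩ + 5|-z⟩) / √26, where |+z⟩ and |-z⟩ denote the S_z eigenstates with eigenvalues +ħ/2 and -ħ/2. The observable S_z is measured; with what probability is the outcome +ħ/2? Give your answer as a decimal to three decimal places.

The +ħ/2 outcome corresponds to |+z⟩. Its amplitude in |ψ⟩ is -i/√26.
P = |-i|² / 26 = 1/26.

0.038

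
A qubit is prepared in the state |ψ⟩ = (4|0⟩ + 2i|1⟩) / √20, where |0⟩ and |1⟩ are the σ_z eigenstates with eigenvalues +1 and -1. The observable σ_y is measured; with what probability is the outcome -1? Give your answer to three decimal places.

|-y⟩ = (|0⟩ - i|1⟩)/√2, so ⟨-y|ψ⟩ = (2) / (√2·√20).
P = |2|² / 40 = 4/40.

0.100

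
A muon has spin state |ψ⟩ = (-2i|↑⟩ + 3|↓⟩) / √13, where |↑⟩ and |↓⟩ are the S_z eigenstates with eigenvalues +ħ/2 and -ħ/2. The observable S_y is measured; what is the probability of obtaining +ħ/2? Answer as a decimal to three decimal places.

|+y⟩ = (|↑⟩ + i|↓⟩)/√2, so ⟨+y|ψ⟩ = (-5i) / (√2·√13).
P = |-5i|² / 26 = 25/26.

0.962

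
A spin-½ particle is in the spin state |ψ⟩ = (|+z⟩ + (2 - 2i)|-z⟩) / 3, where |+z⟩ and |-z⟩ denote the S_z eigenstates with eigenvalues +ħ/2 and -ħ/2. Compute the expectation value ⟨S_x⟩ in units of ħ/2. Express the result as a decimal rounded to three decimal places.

⟨σ_x⟩ = 2 Re(a* b)/(|a|²+|b|²) with a = 1, b = (2 - 2i).
a* b = (2 - 2i), so ⟨σ_x⟩ = 4/9.
⟨S_x⟩ = (ħ/2)·⟨σ_x⟩.

0.444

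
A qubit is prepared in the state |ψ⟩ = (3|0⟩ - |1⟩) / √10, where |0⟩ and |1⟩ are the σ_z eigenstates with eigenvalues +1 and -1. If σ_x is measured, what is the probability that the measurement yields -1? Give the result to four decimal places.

|-x⟩ = (|0⟩ - |1⟩)/√2, so ⟨-x|ψ⟩ = (4) / (√2·√10).
P = |4|² / 20 = 16/20.

0.8000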